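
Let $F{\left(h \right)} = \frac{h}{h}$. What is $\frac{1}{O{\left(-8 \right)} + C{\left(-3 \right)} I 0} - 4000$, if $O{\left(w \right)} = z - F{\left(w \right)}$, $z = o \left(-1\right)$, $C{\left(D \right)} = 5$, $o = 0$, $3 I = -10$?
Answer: $-4001$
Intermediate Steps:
$I = - \frac{10}{3}$ ($I = \frac{1}{3} \left(-10\right) = - \frac{10}{3} \approx -3.3333$)
$F{\left(h \right)} = 1$
$z = 0$ ($z = 0 \left(-1\right) = 0$)
$O{\left(w \right)} = -1$ ($O{\left(w \right)} = 0 - 1 = -1$)
$\frac{1}{O{\left(-8 \right)} + C{\left(-3 \right)} I 0} - 4000 = \frac{1}{-1 + 5 \left(- \frac{10}{3}\right) 0} - 4000 = \frac{1}{-1 - 0} - 4000 = \frac{1}{-1 + 0} - 4000 = \frac{1}{-1} - 4000 = -1 - 4000 = -4001$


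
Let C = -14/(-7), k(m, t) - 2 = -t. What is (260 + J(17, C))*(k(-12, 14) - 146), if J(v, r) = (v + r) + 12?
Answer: -45978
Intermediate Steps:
k(m, t) = 2 - t
C = 2 (C = -14*(-1/7) = 2)
J(v, r) = 12 + r + v (J(v, r) = (r + v) + 12 = 12 + r + v)
(260 + J(17, C))*(k(-12, 14) - 146) = (260 + (12 + 2 + 17))*((2 - 1*14) - 146) = (260 + 31)*((2 - 14) - 146) = 291*(-12 - 146) = 291*(-158) = -45978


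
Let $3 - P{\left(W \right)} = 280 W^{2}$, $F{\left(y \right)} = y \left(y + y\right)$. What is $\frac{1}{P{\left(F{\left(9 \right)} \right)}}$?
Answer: $- \frac{1}{7348317} \approx -1.3609 \cdot 10^{-7}$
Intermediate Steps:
$F{\left(y \right)} = 2 y^{2}$ ($F{\left(y \right)} = y 2 y = 2 y^{2}$)
$P{\left(W \right)} = 3 - 280 W^{2}$
$\frac{1}{P{\left(F{\left(9 \right)} \right)}} = \frac{1}{3 - 280 \left(2 \cdot 9^{2}\right)^{2}} = \frac{1}{3 - 280 \left(2 \cdot 81\right)^{2}} = \frac{1}{3 - 280 \cdot 162^{2}} = \frac{1}{3 - 7348320} = \frac{1}{-7348317} = - \frac{1}{7348317}$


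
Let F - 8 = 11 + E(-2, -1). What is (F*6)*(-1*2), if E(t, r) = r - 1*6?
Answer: -144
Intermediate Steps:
E(t, r) = -6 + r (E(t, r) = r - 6 = -6 + r)
F = 12 (F = 8 + (11 + (-6 - 1)) = 8 + (11 - 7) = 8 + 4 = 12)
(F*6)*(-1*2) = (12*6)*(-1*2) = 72*(-2) = -144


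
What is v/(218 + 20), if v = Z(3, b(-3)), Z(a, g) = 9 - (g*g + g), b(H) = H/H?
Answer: 1/34 ≈ 0.029412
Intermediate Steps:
b(H) = 1
Z(a, g) = 9 - g - g**2 (Z(a, g) = 9 - (g**2 + g) = 9 - (g + g**2) = 9 + (-g - g**2) = 9 - g - g**2)
v = 7 (v = 9 - 1*1 - 1*1**2 = 9 - 1 - 1*1 = 9 - 1 - 1 = 7)
v/(218 + 20) = 7/(218 + 20) = 7/238 = 7*(1/238) = 1/34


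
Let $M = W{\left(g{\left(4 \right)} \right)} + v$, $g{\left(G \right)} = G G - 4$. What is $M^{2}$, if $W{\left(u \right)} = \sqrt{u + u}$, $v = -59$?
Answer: $3505 - 236 \sqrt{6} \approx 2926.9$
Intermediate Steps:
$g{\left(G \right)} = -4 + G^{2}$ ($g{\left(G \right)} = G^{2} - 4 = -4 + G^{2}$)
$W{\left(u \right)} = \sqrt{2} \sqrt{u}$ ($W{\left(u \right)} = \sqrt{2 u} = \sqrt{2} \sqrt{u}$)
$M = -59 + 2 \sqrt{6}$ ($M = \sqrt{2} \sqrt{-4 + 4^{2}} - 59 = \sqrt{2} \sqrt{-4 + 16} - 59 = \sqrt{2} \sqrt{12} - 59 = \sqrt{2} \cdot 2 \sqrt{3} - 59 = 2 \sqrt{6} - 59 = -59 + 2 \sqrt{6} \approx -54.101$)
$M^{2} = \left(-59 + 2 \sqrt{6}\right)^{2}$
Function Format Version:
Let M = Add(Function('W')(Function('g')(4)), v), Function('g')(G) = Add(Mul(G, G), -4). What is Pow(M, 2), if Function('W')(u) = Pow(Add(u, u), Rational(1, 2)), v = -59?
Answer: Add(3505, Mul(-236, Pow(6, Rational(1, 2)))) ≈ 2926.9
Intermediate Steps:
Function('g')(G) = Add(-4, Pow(G, 2)) (Function('g')(G) = Add(Pow(G, 2), -4) = Add(-4, Pow(G, 2)))
Function('W')(u) = Mul(Pow(2, Rational(1, 2)), Pow(u, Rational(1, 2))) (Function('W')(u) = Pow(Mul(2, u), Rational(1, 2)) = Mul(Pow(2, Rational(1, 2)), Pow(u, Rational(1, 2))))
M = Add(-59, Mul(2, Pow(6, Rational(1, 2)))) (M = Add(Mul(Pow(2, Rational(1, 2)), Pow(Add(-4, Pow(4, 2)), Rational(1, 2))), -59) = Add(Mul(Pow(2, Rational(1, 2)), Pow(Add(-4, 16), Rational(1, 2))), -59) = Add(Mul(Pow(2, Rational(1, 2)), Pow(12, Rational(1, 2))), -59) = Add(Mul(Pow(2, Rational(1, 2)), Mul(2, Pow(3, Rational(1, 2)))), -59) = Add(Mul(2, Pow(6, Rational(1, 2))), -59) = Add(-59, Mul(2, Pow(6, Rational(1, 2)))) ≈ -54.101)
Pow(M, 2) = Pow(Add(-59, Mul(2, Pow(6, Rational(1, 2)))), 2)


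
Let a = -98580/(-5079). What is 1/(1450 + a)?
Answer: 1693/2487710 ≈ 0.00068055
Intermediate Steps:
a = 32860/1693 (a = -98580*(-1/5079) = 32860/1693 ≈ 19.409)
1/(1450 + a) = 1/(1450 + 32860/1693) = 1/(2487710/1693) = 1693/2487710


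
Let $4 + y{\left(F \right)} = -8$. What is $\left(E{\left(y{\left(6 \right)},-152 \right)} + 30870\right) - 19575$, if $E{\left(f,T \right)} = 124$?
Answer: $11419$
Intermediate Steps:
$y{\left(F \right)} = -12$ ($y{\left(F \right)} = -4 - 8 = -12$)
$\left(E{\left(y{\left(6 \right)},-152 \right)} + 30870\right) - 19575 = \left(124 + 30870\right) - 19575 = 30994 - 19575 = 11419$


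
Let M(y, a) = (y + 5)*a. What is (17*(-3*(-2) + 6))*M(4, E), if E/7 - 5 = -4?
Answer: 12852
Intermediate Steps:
E = 7 (E = 35 + 7*(-4) = 35 - 28 = 7)
M(y, a) = a*(5 + y) (M(y, a) = (5 + y)*a = a*(5 + y))
(17*(-3*(-2) + 6))*M(4, E) = (17*(-3*(-2) + 6))*(7*(5 + 4)) = (17*(6 + 6))*(7*9) = (17*12)*63 = 204*63 = 12852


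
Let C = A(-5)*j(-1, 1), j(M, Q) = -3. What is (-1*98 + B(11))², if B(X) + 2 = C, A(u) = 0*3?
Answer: 10000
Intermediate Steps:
A(u) = 0
C = 0 (C = 0*(-3) = 0)
B(X) = -2 (B(X) = -2 + 0 = -2)
(-1*98 + B(11))² = (-1*98 - 2)² = (-98 - 2)² = (-100)² = 10000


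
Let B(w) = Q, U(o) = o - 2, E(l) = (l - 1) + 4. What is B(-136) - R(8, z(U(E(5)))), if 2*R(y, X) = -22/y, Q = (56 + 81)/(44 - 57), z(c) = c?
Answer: -953/104 ≈ -9.1635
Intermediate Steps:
E(l) = 3 + l (E(l) = (-1 + l) + 4 = 3 + l)
U(o) = -2 + o
Q = -137/13 (Q = 137/(-13) = 137*(-1/13) = -137/13 ≈ -10.538)
B(w) = -137/13
R(y, X) = -11/y (R(y, X) = (-22/y)/2 = -11/y)
B(-136) - R(8, z(U(E(5)))) = -137/13 - (-11)/8 = -137/13 - 1*(-11/8) = -137/13 + 11/8 = -953/104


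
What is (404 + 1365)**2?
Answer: 3129361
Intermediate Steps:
(404 + 1365)**2 = 1769**2 = 3129361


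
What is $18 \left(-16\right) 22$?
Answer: $-6336$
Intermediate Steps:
$18 \left(-16\right) 22 = \left(-288\right) 22 = -6336$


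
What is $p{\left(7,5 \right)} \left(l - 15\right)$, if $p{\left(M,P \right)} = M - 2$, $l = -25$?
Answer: $-200$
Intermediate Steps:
$p{\left(M,P \right)} = -2 + M$
$p{\left(7,5 \right)} \left(l - 15\right) = \left(-2 + 7\right) \left(-25 - 15\right) = 5 \left(-40\right) = -200$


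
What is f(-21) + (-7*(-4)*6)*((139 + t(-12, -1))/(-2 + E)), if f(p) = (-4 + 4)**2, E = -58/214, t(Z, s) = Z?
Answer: -760984/81 ≈ -9394.9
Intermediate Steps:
E = -29/107 (E = -58*1/214 = -29/107 ≈ -0.27103)
f(p) = 0 (f(p) = 0**2 = 0)
f(-21) + (-7*(-4)*6)*((139 + t(-12, -1))/(-2 + E)) = 0 + (-7*(-4)*6)*((139 - 12)/(-2 - 29/107)) = 0 + (28*6)*(127/(-243/107)) = 0 + 168*(127*(-107/243)) = 0 + 168*(-13589/243) = 0 - 760984/81 = -760984/81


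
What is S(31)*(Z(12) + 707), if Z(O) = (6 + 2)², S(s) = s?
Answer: 23901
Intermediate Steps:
Z(O) = 64 (Z(O) = 8² = 64)
S(31)*(Z(12) + 707) = 31*(64 + 707) = 31*771 = 23901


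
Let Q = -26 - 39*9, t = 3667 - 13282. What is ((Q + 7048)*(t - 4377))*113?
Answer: -10547491416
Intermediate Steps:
t = -9615
Q = -377 (Q = -26 - 351 = -377)
((Q + 7048)*(t - 4377))*113 = ((-377 + 7048)*(-9615 - 4377))*113 = (6671*(-13992))*113 = -93340632*113 = -10547491416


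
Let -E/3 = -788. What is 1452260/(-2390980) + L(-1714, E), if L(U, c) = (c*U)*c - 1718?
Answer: -1145122077090851/119549 ≈ -9.5787e+9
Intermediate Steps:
E = 2364 (E = -3*(-788) = 2364)
L(U, c) = -1718 + U*c² (L(U, c) = (U*c)*c - 1718 = U*c² - 1718 = -1718 + U*c²)
1452260/(-2390980) + L(-1714, E) = 1452260/(-2390980) + (-1718 - 1714*2364²) = 1452260*(-1/2390980) + (-1718 - 1714*5588496) = -72613/119549 + (-1718 - 9578682144) = -72613/119549 - 9578683862 = -1145122077090851/119549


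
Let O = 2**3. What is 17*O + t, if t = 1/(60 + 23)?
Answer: 11289/83 ≈ 136.01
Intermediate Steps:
t = 1/83 ≈ 0.012048
O = 8
17*O + t = 17*8 + 1/83 = 136 + 1/83 = 11289/83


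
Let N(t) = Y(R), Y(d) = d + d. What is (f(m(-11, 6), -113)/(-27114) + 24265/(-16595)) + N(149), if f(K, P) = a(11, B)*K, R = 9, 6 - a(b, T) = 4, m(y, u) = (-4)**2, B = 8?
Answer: 744077069/44995683 ≈ 16.537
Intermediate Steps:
m(y, u) = 16
a(b, T) = 2 (a(b, T) = 6 - 1*4 = 6 - 4 = 2)
Y(d) = 2*d
N(t) = 18 (N(t) = 2*9 = 18)
f(K, P) = 2*K
(f(m(-11, 6), -113)/(-27114) + 24265/(-16595)) + N(149) = ((2*16)/(-27114) + 24265/(-16595)) + 18 = (32*(-1/27114) + 24265*(-1/16595)) + 18 = (-16/13557 - 4853/3319) + 18 = -65845225/44995683 + 18 = 744077069/44995683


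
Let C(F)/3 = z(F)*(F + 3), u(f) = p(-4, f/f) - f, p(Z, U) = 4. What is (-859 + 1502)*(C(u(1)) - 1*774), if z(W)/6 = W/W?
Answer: -428238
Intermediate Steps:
z(W) = 6 (z(W) = 6*(W/W) = 6*1 = 6)
u(f) = 4 - f
C(F) = 54 + 18*F (C(F) = 3*(6*(F + 3)) = 3*(6*(3 + F)) = 3*(18 + 6*F) = 54 + 18*F)
(-859 + 1502)*(C(u(1)) - 1*774) = (-859 + 1502)*((54 + 18*(4 - 1*1)) - 1*774) = 643*((54 + 18*(4 - 1)) - 774) = 643*((54 + 18*3) - 774) = 643*((54 + 54) - 774) = 643*(108 - 774) = 643*(-666) = -428238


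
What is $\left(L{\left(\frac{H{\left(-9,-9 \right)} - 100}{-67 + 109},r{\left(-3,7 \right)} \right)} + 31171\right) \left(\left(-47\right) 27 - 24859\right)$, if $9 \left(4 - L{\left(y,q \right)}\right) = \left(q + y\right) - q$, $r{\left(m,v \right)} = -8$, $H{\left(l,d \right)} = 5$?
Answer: $- \frac{153949376680}{189} \approx -8.1455 \cdot 10^{8}$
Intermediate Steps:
$L{\left(y,q \right)} = 4 - \frac{y}{9}$ ($L{\left(y,q \right)} = 4 - \frac{\left(q + y\right) - q}{9} = 4 - \frac{y}{9}$)
$\left(L{\left(\frac{H{\left(-9,-9 \right)} - 100}{-67 + 109},r{\left(-3,7 \right)} \right)} + 31171\right) \left(\left(-47\right) 27 - 24859\right) = \left(\left(4 - \frac{\left(5 - 100\right) \frac{1}{-67 + 109}}{9}\right) + 31171\right) \left(\left(-47\right) 27 - 24859\right) = \left(\left(4 - \frac{\left(-95\right) \frac{1}{42}}{9}\right) + 31171\right) \left(-1269 - 24859\right) = \left(\left(4 - \frac{\left(-95\right) \frac{1}{42}}{9}\right) + 31171\right) \left(-26128\right) = \left(\left(4 - - \frac{95}{378}\right) + 31171\right) \left(-26128\right) = \left(\left(4 + \frac{95}{378}\right) + 31171\right) \left(-26128\right) = \left(\frac{1607}{378} + 31171\right) \left(-26128\right) = \frac{11784245}{378} \left(-26128\right) = - \frac{153949376680}{189}$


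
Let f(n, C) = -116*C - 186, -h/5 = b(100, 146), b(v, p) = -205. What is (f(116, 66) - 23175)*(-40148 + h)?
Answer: 1213478091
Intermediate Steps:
h = 1025 (h = -5*(-205) = 1025)
f(n, C) = -186 - 116*C
(f(116, 66) - 23175)*(-40148 + h) = ((-186 - 116*66) - 23175)*(-40148 + 1025) = ((-186 - 7656) - 23175)*(-39123) = (-7842 - 23175)*(-39123) = -31017*(-39123) = 1213478091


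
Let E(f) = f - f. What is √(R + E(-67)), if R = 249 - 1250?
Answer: I*√1001 ≈ 31.639*I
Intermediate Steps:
E(f) = 0
R = -1001
√(R + E(-67)) = √(-1001 + 0) = √(-1001) = I*√1001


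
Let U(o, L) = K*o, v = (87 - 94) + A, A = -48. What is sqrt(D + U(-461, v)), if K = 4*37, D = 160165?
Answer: sqrt(91937) ≈ 303.21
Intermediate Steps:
K = 148
v = -55 (v = (87 - 94) - 48 = -7 - 48 = -55)
U(o, L) = 148*o
sqrt(D + U(-461, v)) = sqrt(160165 + 148*(-461)) = sqrt(160165 - 68228) = sqrt(91937)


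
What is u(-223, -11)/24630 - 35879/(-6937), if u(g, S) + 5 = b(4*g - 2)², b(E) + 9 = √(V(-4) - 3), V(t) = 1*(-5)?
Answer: 442085743/85429155 - 6*I*√2/4105 ≈ 5.1749 - 0.0020671*I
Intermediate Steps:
V(t) = -5
b(E) = -9 + 2*I*√2 (b(E) = -9 + √(-5 - 3) = -9 + √(-8) = -9 + 2*I*√2)
u(g, S) = -5 + (-9 + 2*I*√2)²
u(-223, -11)/24630 - 35879/(-6937) = (68 - 36*I*√2)/24630 - 35879/(-6937) = (68 - 36*I*√2)*(1/24630) - 35879*(-1/6937) = (34/12315 - 6*I*√2/4105) + 35879/6937 = 442085743/85429155 - 6*I*√2/4105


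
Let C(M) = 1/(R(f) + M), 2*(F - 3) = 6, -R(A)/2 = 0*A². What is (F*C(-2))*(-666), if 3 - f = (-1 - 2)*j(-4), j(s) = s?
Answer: 1998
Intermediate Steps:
f = -9 (f = 3 - (-1 - 2)*(-4) = 3 - (-3)*(-4) = 3 - 1*12 = 3 - 12 = -9)
R(A) = 0 (R(A) = -0*A² = -2*0 = 0)
F = 6 (F = 3 + (½)*6 = 3 + 3 = 6)
C(M) = 1/M (C(M) = 1/(0 + M) = 1/M)
(F*C(-2))*(-666) = (6/(-2))*(-666) = (6*(-½))*(-666) = -3*(-666) = 1998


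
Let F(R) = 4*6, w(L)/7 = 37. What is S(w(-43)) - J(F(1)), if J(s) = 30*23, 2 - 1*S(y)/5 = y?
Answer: -1975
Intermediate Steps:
w(L) = 259 (w(L) = 7*37 = 259)
F(R) = 24
S(y) = 10 - 5*y
J(s) = 690
S(w(-43)) - J(F(1)) = (10 - 5*259) - 1*690 = (10 - 1295) - 690 = -1285 - 690 = -1975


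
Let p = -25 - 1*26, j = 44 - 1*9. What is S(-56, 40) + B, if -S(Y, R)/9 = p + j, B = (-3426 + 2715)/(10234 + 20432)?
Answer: 1471731/10222 ≈ 143.98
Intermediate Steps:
B = -237/10222 (B = -711/30666 = -711*1/30666 = -237/10222 ≈ -0.023185)
j = 35 (j = 44 - 9 = 35)
p = -51 (p = -25 - 26 = -51)
S(Y, R) = 144 (S(Y, R) = -9*(-51 + 35) = -9*(-16) = 144)
S(-56, 40) + B = 144 - 237/10222 = 1471731/10222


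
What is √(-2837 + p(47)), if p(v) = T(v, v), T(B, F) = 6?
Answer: I*√2831 ≈ 53.207*I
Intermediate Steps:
p(v) = 6
√(-2837 + p(47)) = √(-2837 + 6) = √(-2831) = I*√2831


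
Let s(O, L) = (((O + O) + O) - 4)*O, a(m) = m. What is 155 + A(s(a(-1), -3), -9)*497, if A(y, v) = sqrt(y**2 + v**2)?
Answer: 155 + 497*sqrt(130) ≈ 5821.7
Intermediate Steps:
s(O, L) = O*(-4 + 3*O) (s(O, L) = ((2*O + O) - 4)*O = (3*O - 4)*O = (-4 + 3*O)*O = O*(-4 + 3*O))
A(y, v) = sqrt(v**2 + y**2)
155 + A(s(a(-1), -3), -9)*497 = 155 + sqrt((-9)**2 + (-(-4 + 3*(-1)))**2)*497 = 155 + sqrt(81 + (-(-4 - 3))**2)*497 = 155 + sqrt(81 + (-1*(-7))**2)*497 = 155 + sqrt(81 + 7**2)*497 = 155 + sqrt(81 + 49)*497 = 155 + sqrt(130)*497 = 155 + 497*sqrt(130)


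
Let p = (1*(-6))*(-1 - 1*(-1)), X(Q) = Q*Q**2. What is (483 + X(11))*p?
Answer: 0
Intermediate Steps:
X(Q) = Q**3
p = 0 (p = -6*(-1 + 1) = -6*0 = 0)
(483 + X(11))*p = (483 + 11**3)*0 = (483 + 1331)*0 = 1814*0 = 0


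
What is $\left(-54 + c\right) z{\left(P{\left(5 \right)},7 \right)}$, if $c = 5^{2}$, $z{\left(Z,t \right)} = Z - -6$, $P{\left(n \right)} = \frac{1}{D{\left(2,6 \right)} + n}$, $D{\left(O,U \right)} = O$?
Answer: $- \frac{1247}{7} \approx -178.14$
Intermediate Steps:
$P{\left(n \right)} = \frac{1}{2 + n}$
$z{\left(Z,t \right)} = 6 + Z$ ($z{\left(Z,t \right)} = Z + 6 = 6 + Z$)
$c = 25$
$\left(-54 + c\right) z{\left(P{\left(5 \right)},7 \right)} = \left(-54 + 25\right) \left(6 + \frac{1}{2 + 5}\right) = - 29 \left(6 + \frac{1}{7}\right) = \left(-29\right) \frac{43}{7} = - \frac{1247}{7}$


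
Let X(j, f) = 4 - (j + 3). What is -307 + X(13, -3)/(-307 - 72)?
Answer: -116341/379 ≈ -306.97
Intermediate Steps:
X(j, f) = 1 - j (X(j, f) = 4 - (3 + j) = 4 + (-3 - j) = 1 - j)
-307 + X(13, -3)/(-307 - 72) = -307 + (1 - 1*13)/(-307 - 72) = -307 + (1 - 13)/(-379) = -307 - 12*(-1/379) = -307 + 12/379 = -116341/379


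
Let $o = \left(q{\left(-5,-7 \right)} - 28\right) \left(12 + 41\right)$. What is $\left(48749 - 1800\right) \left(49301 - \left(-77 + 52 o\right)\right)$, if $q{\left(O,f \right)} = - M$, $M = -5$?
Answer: $5294250934$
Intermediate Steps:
$q{\left(O,f \right)} = 5$ ($q{\left(O,f \right)} = \left(-1\right) \left(-5\right) = 5$)
$o = -1219$ ($o = \left(5 - 28\right) \left(12 + 41\right) = \left(-23\right) 53 = -1219$)
$\left(48749 - 1800\right) \left(49301 - \left(-77 + 52 o\right)\right) = \left(48749 - 1800\right) \left(49301 + \left(77 - -63388\right)\right) = 46949 \left(49301 + \left(77 + 63388\right)\right) = 46949 \left(49301 + 63465\right) = 46949 \cdot 112766 = 5294250934$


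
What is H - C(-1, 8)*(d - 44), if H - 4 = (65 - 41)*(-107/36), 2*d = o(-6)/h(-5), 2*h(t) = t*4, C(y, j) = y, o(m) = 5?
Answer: -1339/12 ≈ -111.58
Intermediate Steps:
h(t) = 2*t (h(t) = (t*4)/2 = (4*t)/2 = 2*t)
d = -¼ (d = (5/((2*(-5))))/2 = (5/(-10))/2 = (5*(-⅒))/2 = (½)*(-½) = -¼ ≈ -0.25000)
H = -202/3 (H = 4 + (65 - 41)*(-107/36) = 4 + 24*(-107*1/36) = 4 + 24*(-107/36) = 4 - 214/3 = -202/3 ≈ -67.333)
H - C(-1, 8)*(d - 44) = -202/3 - (-1)*(-¼ - 44) = -202/3 - (-1)*(-177)/4 = -202/3 - 1*177/4 = -202/3 - 177/4 = -1339/12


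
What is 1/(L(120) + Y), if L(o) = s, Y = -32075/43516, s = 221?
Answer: 43516/9584961 ≈ 0.0045400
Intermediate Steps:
Y = -32075/43516 (Y = -32075*1/43516 = -32075/43516 ≈ -0.73709)
L(o) = 221
1/(L(120) + Y) = 1/(221 - 32075/43516) = 1/(9584961/43516) = 43516/9584961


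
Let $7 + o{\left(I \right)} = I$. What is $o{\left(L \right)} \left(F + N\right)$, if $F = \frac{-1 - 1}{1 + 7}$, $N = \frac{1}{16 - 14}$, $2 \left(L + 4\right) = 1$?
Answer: $- \frac{21}{8} \approx -2.625$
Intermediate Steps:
$L = - \frac{7}{2}$ ($L = -4 + \frac{1}{2} \cdot 1 = -4 + \frac{1}{2} = - \frac{7}{2} \approx -3.5$)
$o{\left(I \right)} = -7 + I$
$N = \frac{1}{2} \approx 0.5$
$F = - \frac{1}{4}$ ($F = - \frac{2}{8} = \left(-2\right) \frac{1}{8} = - \frac{1}{4} \approx -0.25$)
$o{\left(L \right)} \left(F + N\right) = \left(-7 - \frac{7}{2}\right) \left(- \frac{1}{4} + \frac{1}{2}\right) = \left(- \frac{21}{2}\right) \frac{1}{4} = - \frac{21}{8}$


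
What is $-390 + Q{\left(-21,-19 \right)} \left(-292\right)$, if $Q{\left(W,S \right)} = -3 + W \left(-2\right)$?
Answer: $-11778$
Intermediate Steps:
$Q{\left(W,S \right)} = -3 - 2 W$
$-390 + Q{\left(-21,-19 \right)} \left(-292\right) = -390 + \left(-3 - -42\right) \left(-292\right) = -390 + \left(-3 + 42\right) \left(-292\right) = -390 + 39 \left(-292\right) = -390 - 11388 = -11778$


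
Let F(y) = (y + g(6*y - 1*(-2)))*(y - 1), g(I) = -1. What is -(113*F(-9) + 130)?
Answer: -11430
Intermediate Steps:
F(y) = (-1 + y)² (F(y) = (y - 1)*(y - 1) = (-1 + y)*(-1 + y) = (-1 + y)²)
-(113*F(-9) + 130) = -(113*(1 + (-9)² - 2*(-9)) + 130) = -(113*(1 + 81 + 18) + 130) = -(113*100 + 130) = -(11300 + 130) = -1*11430 = -11430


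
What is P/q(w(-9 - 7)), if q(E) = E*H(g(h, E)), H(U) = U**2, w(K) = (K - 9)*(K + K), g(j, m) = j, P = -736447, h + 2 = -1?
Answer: -736447/7200 ≈ -102.28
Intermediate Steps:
h = -3 (h = -2 - 1 = -3)
w(K) = 2*K*(-9 + K) (w(K) = (-9 + K)*(2*K) = 2*K*(-9 + K))
q(E) = 9*E (q(E) = E*(-3)**2 = E*9 = 9*E)
P/q(w(-9 - 7)) = -736447*1/(18*(-9 - 7)*(-9 + (-9 - 7))) = -736447*(-1/(288*(-9 - 16))) = -736447/(9*(2*(-16)*(-25))) = -736447/(9*800) = -736447/7200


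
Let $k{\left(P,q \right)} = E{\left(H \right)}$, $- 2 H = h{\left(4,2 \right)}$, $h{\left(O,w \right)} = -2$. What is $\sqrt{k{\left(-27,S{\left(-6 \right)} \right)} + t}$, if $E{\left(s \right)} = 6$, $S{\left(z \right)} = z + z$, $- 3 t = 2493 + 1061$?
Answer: $\frac{4 i \sqrt{663}}{3} \approx 34.332 i$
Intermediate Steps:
$t = - \frac{3554}{3}$ ($t = - \frac{2493 + 1061}{3} = \left(- \frac{1}{3}\right) 3554 = - \frac{3554}{3} \approx -1184.7$)
$H = 1$ ($H = \left(- \frac{1}{2}\right) \left(-2\right) = 1$)
$S{\left(z \right)} = 2 z$
$k{\left(P,q \right)} = 6$
$\sqrt{k{\left(-27,S{\left(-6 \right)} \right)} + t} = \sqrt{6 - \frac{3554}{3}} = \sqrt{- \frac{3536}{3}} = \frac{4 i \sqrt{663}}{3}$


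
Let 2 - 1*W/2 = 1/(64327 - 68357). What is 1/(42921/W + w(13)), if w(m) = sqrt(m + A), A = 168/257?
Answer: 19907852640195/213589710490357204 - 79419659*sqrt(7453)/213589710490357204 ≈ 9.3174e-5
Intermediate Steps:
W = 8061/2015 (W = 4 - 2/(64327 - 68357) = 4 - 2/(-4030) = 4 - 2*(-1/4030) = 4 + 1/2015 = 8061/2015 ≈ 4.0005)
A = 168/257 (A = 168*(1/257) = 168/257 ≈ 0.65370)
w(m) = sqrt(168/257 + m) (w(m) = sqrt(m + 168/257) = sqrt(168/257 + m))
1/(42921/W + w(13)) = 1/(42921/(8061/2015) + sqrt(43176 + 66049*13)/257) = 1/(42921*(2015/8061) + sqrt(43176 + 858637)/257) = 1/(28828605/2687 + sqrt(901813)/257) = 1/(28828605/2687 + (11*sqrt(7453))/257) = 1/(28828605/2687 + 11*sqrt(7453)/257)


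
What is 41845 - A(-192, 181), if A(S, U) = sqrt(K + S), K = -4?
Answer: 41845 - 14*I ≈ 41845.0 - 14.0*I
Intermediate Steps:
A(S, U) = sqrt(-4 + S)
41845 - A(-192, 181) = 41845 - sqrt(-4 - 192) = 41845 - sqrt(-196) = 41845 - 14*I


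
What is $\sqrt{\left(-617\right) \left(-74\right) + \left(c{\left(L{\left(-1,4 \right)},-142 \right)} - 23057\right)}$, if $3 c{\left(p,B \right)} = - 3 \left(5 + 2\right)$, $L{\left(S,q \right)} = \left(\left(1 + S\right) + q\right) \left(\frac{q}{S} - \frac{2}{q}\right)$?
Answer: $\sqrt{22594} \approx 150.31$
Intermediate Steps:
$L{\left(S,q \right)} = \left(- \frac{2}{q} + \frac{q}{S}\right) \left(1 + S + q\right)$ ($L{\left(S,q \right)} = \left(1 + S + q\right) \left(- \frac{2}{q} + \frac{q}{S}\right) = \left(- \frac{2}{q} + \frac{q}{S}\right) \left(1 + S + q\right)$)
$c{\left(p,B \right)} = -7$ ($c{\left(p,B \right)} = \frac{\left(-3\right) \left(5 + 2\right)}{3} = \frac{\left(-3\right) 7}{3} = \frac{1}{3} \left(-21\right) = -7$)
$\sqrt{\left(-617\right) \left(-74\right) + \left(c{\left(L{\left(-1,4 \right)},-142 \right)} - 23057\right)} = \sqrt{\left(-617\right) \left(-74\right) - 23064} = \sqrt{45658 - 23064} = \sqrt{22594}$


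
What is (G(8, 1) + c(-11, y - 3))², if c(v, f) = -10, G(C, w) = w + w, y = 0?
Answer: 64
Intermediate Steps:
G(C, w) = 2*w
(G(8, 1) + c(-11, y - 3))² = (2*1 - 10)² = (2 - 10)² = (-8)² = 64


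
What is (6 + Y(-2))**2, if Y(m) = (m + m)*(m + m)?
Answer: 484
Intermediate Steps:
Y(m) = 4*m**2 (Y(m) = (2*m)*(2*m) = 4*m**2)
(6 + Y(-2))**2 = (6 + 4*(-2)**2)**2 = (6 + 4*4)**2 = (6 + 16)**2 = 22**2 = 484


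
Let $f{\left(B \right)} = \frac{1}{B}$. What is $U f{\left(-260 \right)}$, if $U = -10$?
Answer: $\frac{1}{26} \approx 0.038462$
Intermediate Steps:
$U f{\left(-260 \right)} = - \frac{10}{-260} = \left(-10\right) \left(- \frac{1}{260}\right) = \frac{1}{26}$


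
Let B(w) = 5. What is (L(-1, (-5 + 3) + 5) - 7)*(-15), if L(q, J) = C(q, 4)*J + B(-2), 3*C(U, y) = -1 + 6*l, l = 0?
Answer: 45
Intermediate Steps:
C(U, y) = -1/3 (C(U, y) = (-1 + 6*0)/3 = (-1 + 0)/3 = (1/3)*(-1) = -1/3)
L(q, J) = 5 - J/3 (L(q, J) = -J/3 + 5 = 5 - J/3)
(L(-1, (-5 + 3) + 5) - 7)*(-15) = ((5 - ((-5 + 3) + 5)/3) - 7)*(-15) = ((5 - (-2 + 5)/3) - 7)*(-15) = ((5 - 1/3*3) - 7)*(-15) = ((5 - 1) - 7)*(-15) = (4 - 7)*(-15) = -3*(-15) = 45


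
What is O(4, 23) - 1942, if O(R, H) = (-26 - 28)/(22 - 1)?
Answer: -13612/7 ≈ -1944.6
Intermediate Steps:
O(R, H) = -18/7 (O(R, H) = -54/21 = -54*1/21 = -18/7)
O(4, 23) - 1942 = -18/7 - 1942 = -13612/7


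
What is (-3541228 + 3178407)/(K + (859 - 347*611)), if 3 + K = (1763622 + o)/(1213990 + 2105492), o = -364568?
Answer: 602188889361/350471869774 ≈ 1.7182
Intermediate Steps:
K = -4279696/1659741 (K = -3 + (1763622 - 364568)/(1213990 + 2105492) = -3 + 1399054/3319482 = -3 + 1399054*(1/3319482) = -3 + 699527/1659741 = -4279696/1659741 ≈ -2.5785)
(-3541228 + 3178407)/(K + (859 - 347*611)) = (-3541228 + 3178407)/(-4279696/1659741 + (859 - 347*611)) = -362821/(-4279696/1659741 + (859 - 212017)) = -362821/(-4279696/1659741 - 211158) = -362821/(-350471869774/1659741) = -362821*(-1659741/350471869774) = 602188889361/350471869774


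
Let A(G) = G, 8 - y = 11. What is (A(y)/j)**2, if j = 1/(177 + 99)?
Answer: 685584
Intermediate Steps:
y = -3 (y = 8 - 1*11 = 8 - 11 = -3)
j = 1/276 ≈ 0.0036232
(A(y)/j)**2 = (-3/1/276)**2 = (-3*276)**2 = (-828)**2 = 685584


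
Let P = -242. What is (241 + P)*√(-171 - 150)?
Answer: -I*√321 ≈ -17.916*I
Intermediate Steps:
(241 + P)*√(-171 - 150) = (241 - 242)*√(-171 - 150) = -√(-321) = -I*√321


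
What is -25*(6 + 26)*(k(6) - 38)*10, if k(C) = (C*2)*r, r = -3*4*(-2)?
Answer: -2000000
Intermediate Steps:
r = 24 (r = -12*(-2) = 24)
k(C) = 48*C (k(C) = (C*2)*24 = (2*C)*24 = 48*C)
-25*(6 + 26)*(k(6) - 38)*10 = -25*(6 + 26)*(48*6 - 38)*10 = -800*(288 - 38)*10 = -800*250*10 = -25*8000*10 = -200000*10 = -2000000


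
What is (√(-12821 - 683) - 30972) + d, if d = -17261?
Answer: -48233 + 8*I*√211 ≈ -48233.0 + 116.21*I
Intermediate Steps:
(√(-12821 - 683) - 30972) + d = (√(-12821 - 683) - 30972) - 17261 = (√(-13504) - 30972) - 17261 = (8*I*√211 - 30972) - 17261 = (-30972 + 8*I*√211) - 17261 = -48233 + 8*I*√211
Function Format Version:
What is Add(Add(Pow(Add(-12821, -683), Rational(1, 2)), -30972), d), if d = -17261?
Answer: Add(-48233, Mul(8, I, Pow(211, Rational(1, 2)))) ≈ Add(-48233., Mul(116.21, I))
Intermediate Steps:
Add(Add(Pow(Add(-12821, -683), Rational(1, 2)), -30972), d) = Add(Add(Pow(Add(-12821, -683), Rational(1, 2)), -30972), -17261) = Add(Add(Pow(-13504, Rational(1, 2)), -30972), -17261) = Add(Add(Mul(8, I, Pow(211, Rational(1, 2))), -30972), -17261) = Add(Add(-30972, Mul(8, I, Pow(211, Rational(1, 2)))), -17261) = Add(-48233, Mul(8, I, Pow(211, Rational(1, 2))))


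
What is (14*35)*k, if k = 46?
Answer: 22540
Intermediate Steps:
(14*35)*k = (14*35)*46 = 490*46 = 22540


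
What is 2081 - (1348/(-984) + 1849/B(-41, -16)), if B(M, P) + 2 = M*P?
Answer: 27880429/13407 ≈ 2079.5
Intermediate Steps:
B(M, P) = -2 + M*P
2081 - (1348/(-984) + 1849/B(-41, -16)) = 2081 - (1348/(-984) + 1849/(-2 - 41*(-16))) = 2081 - (1348*(-1/984) + 1849/(-2 + 656)) = 2081 - (-337/246 + 1849/654) = 2081 - 1*19538/13407 = 2081 - 19538/13407 = 27880429/13407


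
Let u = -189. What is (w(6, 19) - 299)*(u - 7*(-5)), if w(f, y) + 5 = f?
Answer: 45892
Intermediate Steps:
w(f, y) = -5 + f
(w(6, 19) - 299)*(u - 7*(-5)) = ((-5 + 6) - 299)*(-189 - 7*(-5)) = (1 - 299)*(-189 + 35) = -298*(-154) = 45892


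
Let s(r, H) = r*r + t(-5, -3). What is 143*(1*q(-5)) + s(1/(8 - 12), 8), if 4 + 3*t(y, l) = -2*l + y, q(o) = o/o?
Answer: 2273/16 ≈ 142.06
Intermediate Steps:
q(o) = 1
t(y, l) = -4/3 - 2*l/3 + y/3 (t(y, l) = -4/3 + (-2*l + y)/3 = -4/3 + (y - 2*l)/3 = -4/3 + (-2*l/3 + y/3) = -4/3 - 2*l/3 + y/3)
s(r, H) = -1 + r² (s(r, H) = r*r + (-4/3 - ⅔*(-3) + (⅓)*(-5)) = r² + (-4/3 + 2 - 5/3) = r² - 1 = -1 + r²)
143*(1*q(-5)) + s(1/(8 - 12), 8) = 143*(1*1) + (-1 + (1/(8 - 12))²) = 143*1 + (-1 + (1/(-4))²) = 143 + (-1 + (-¼)²) = 143 + (-1 + 1/16) = 143 - 15/16 = 2273/16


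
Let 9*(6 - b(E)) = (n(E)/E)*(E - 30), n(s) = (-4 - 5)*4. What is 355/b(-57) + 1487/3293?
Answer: 4510659/151478 ≈ 29.778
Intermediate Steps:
n(s) = -36 (n(s) = -9*4 = -36)
b(E) = 6 + 4*(-30 + E)/E (b(E) = 6 - (-36/E)*(E - 30)/9 = 6 - (-36/E)*(-30 + E)/9 = 6 - (-4)*(-30 + E)/E = 6 + 4*(-30 + E)/E)
355/b(-57) + 1487/3293 = 355/(10 - 120/(-57)) + 1487/3293 = 355/(10 - 120*(-1/57)) + 1487*(1/3293) = 355/(10 + 40/19) + 1487/3293 = 355/(230/19) + 1487/3293 = 355*(19/230) + 1487/3293 = 1349/46 + 1487/3293 = 4510659/151478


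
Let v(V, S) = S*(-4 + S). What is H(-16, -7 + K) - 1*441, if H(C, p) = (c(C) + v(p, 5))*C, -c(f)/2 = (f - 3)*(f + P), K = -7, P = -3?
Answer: 11031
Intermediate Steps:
c(f) = -2*(-3 + f)² (c(f) = -2*(f - 3)*(f - 3) = -2*(-3 + f)*(-3 + f) = -2*(-3 + f)²)
H(C, p) = C*(-13 - 2*C² + 12*C) (H(C, p) = ((-18 - 2*C² + 12*C) + 5*(-4 + 5))*C = ((-18 - 2*C² + 12*C) + 5*1)*C = ((-18 - 2*C² + 12*C) + 5)*C = (-13 - 2*C² + 12*C)*C = C*(-13 - 2*C² + 12*C))
H(-16, -7 + K) - 1*441 = -16*(-13 - 2*(-16)² + 12*(-16)) - 1*441 = -16*(-13 - 2*256 - 192) - 441 = -16*(-13 - 512 - 192) - 441 = -16*(-717) - 441 = 11472 - 441 = 11031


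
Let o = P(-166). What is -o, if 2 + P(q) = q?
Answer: 168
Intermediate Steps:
P(q) = -2 + q
o = -168 (o = -2 - 166 = -168)
-o = -1*(-168) = 168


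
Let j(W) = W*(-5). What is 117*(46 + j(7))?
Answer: 1287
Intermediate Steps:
j(W) = -5*W
117*(46 + j(7)) = 117*(46 - 5*7) = 117*(46 - 35) = 117*11 = 1287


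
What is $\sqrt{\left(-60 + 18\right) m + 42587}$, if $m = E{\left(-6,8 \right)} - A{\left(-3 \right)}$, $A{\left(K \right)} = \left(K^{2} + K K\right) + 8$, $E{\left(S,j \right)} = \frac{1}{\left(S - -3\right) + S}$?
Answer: $\frac{\sqrt{393153}}{3} \approx 209.01$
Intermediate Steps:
$E{\left(S,j \right)} = \frac{1}{3 + 2 S}$ ($E{\left(S,j \right)} = \frac{1}{\left(S + 3\right) + S} = \frac{1}{\left(3 + S\right) + S} = \frac{1}{3 + 2 S}$)
$A{\left(K \right)} = 8 + 2 K^{2}$ ($A{\left(K \right)} = \left(K^{2} + K^{2}\right) + 8 = 2 K^{2} + 8 = 8 + 2 K^{2}$)
$m = - \frac{235}{9}$ ($m = \frac{1}{3 + 2 \left(-6\right)} - \left(8 + 2 \left(-3\right)^{2}\right) = \frac{1}{3 - 12} - \left(8 + 2 \cdot 9\right) = \frac{1}{-9} - \left(8 + 18\right) = - \frac{1}{9} - 26 = - \frac{235}{9} \approx -26.111$)
$\sqrt{\left(-60 + 18\right) m + 42587} = \sqrt{\left(-60 + 18\right) \left(- \frac{235}{9}\right) + 42587} = \sqrt{\left(-42\right) \left(- \frac{235}{9}\right) + 42587} = \sqrt{\frac{3290}{3} + 42587} = \sqrt{\frac{131051}{3}} = \frac{\sqrt{393153}}{3}$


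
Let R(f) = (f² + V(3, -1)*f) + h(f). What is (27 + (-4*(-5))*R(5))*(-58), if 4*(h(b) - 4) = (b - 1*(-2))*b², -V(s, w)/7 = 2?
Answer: -4756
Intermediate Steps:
V(s, w) = -14 (V(s, w) = -7*2 = -14)
h(b) = 4 + b²*(2 + b)/4 (h(b) = 4 + ((b - 1*(-2))*b²)/4 = 4 + ((b + 2)*b²)/4 = 4 + ((2 + b)*b²)/4 = 4 + (b²*(2 + b))/4 = 4 + b²*(2 + b)/4)
R(f) = 4 - 14*f + f³/4 + 3*f²/2 (R(f) = (f² - 14*f) + (4 + f²/2 + f³/4) = 4 - 14*f + f³/4 + 3*f²/2)
(27 + (-4*(-5))*R(5))*(-58) = (27 + (-4*(-5))*(4 - 14*5 + (¼)*5³ + (3/2)*5²))*(-58) = (27 + 20*(4 - 70 + (¼)*125 + (3/2)*25))*(-58) = (27 + 20*(4 - 70 + 125/4 + 75/2))*(-58) = (27 + 20*(11/4))*(-58) = (27 + 55)*(-58) = 82*(-58) = -4756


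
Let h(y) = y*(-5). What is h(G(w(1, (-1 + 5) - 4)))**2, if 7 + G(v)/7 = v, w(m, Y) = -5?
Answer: 176400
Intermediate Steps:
G(v) = -49 + 7*v
h(y) = -5*y
h(G(w(1, (-1 + 5) - 4)))**2 = (-5*(-49 + 7*(-5)))**2 = (-5*(-49 - 35))**2 = (-5*(-84))**2 = 420**2 = 176400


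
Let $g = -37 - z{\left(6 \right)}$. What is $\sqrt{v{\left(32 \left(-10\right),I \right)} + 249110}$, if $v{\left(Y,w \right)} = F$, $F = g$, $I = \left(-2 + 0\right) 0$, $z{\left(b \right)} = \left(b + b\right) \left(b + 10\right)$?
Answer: $\sqrt{248881} \approx 498.88$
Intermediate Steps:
$z{\left(b \right)} = 2 b \left(10 + b\right)$
$I = 0$ ($I = \left(-2\right) 0 = 0$)
$g = -229$ ($g = -37 - 2 \cdot 6 \left(10 + 6\right) = -37 - 2 \cdot 6 \cdot 16 = -37 - 192 = -229$)
$F = -229$
$v{\left(Y,w \right)} = -229$
$\sqrt{v{\left(32 \left(-10\right),I \right)} + 249110} = \sqrt{-229 + 249110} = \sqrt{248881}$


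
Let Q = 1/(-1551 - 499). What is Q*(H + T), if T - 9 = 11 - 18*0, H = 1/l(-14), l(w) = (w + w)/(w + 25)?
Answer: -549/57400 ≈ -0.0095645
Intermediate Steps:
l(w) = 2*w/(25 + w) (l(w) = (2*w)/(25 + w) = 2*w/(25 + w))
H = -11/28 (H = 1/(2*(-14)/(25 - 14)) = 1/(2*(-14)/11) = 1/(2*(-14)*(1/11)) = 1/(-28/11) = -11/28 ≈ -0.39286)
T = 20 (T = 9 + (11 - 18*0) = 9 + (11 + 0) = 9 + 11 = 20)
Q = -1/2050 (Q = 1/(-2050) = -1/2050 ≈ -0.00048780)
Q*(H + T) = -(-11/28 + 20)/2050 = -1/2050*549/28 = -549/57400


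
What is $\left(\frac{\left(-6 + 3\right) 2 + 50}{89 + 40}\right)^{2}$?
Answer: $\frac{1936}{16641} \approx 0.11634$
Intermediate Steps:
$\left(\frac{\left(-6 + 3\right) 2 + 50}{89 + 40}\right)^{2} = \left(\frac{\left(-3\right) 2 + 50}{129}\right)^{2} = \left(\left(-6 + 50\right) \frac{1}{129}\right)^{2} = \left(44 \cdot \frac{1}{129}\right)^{2} = \left(\frac{44}{129}\right)^{2} = \frac{1936}{16641}$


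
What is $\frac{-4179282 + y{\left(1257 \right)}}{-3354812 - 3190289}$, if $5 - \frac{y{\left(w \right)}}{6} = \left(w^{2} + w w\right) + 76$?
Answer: $\frac{23140296}{6545101} \approx 3.5355$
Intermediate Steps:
$y{\left(w \right)} = -426 - 12 w^{2}$ ($y{\left(w \right)} = 30 - 6 \left(\left(w^{2} + w w\right) + 76\right) = 30 - 6 \left(\left(w^{2} + w^{2}\right) + 76\right) = 30 - 6 \left(2 w^{2} + 76\right) = 30 - 6 \left(76 + 2 w^{2}\right) = 30 - \left(456 + 12 w^{2}\right) = -426 - 12 w^{2}$)
$\frac{-4179282 + y{\left(1257 \right)}}{-3354812 - 3190289} = \frac{-4179282 - \left(426 + 12 \cdot 1257^{2}\right)}{-3354812 - 3190289} = \frac{-4179282 - 18961014}{-6545101} = \left(-4179282 - 18961014\right) \left(- \frac{1}{6545101}\right) = \left(-23140296\right) \left(- \frac{1}{6545101}\right) = \frac{23140296}{6545101}$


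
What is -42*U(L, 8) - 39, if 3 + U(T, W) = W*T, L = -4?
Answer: 1431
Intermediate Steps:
U(T, W) = -3 + T*W (U(T, W) = -3 + W*T = -3 + T*W)
-42*U(L, 8) - 39 = -42*(-3 - 4*8) - 39 = -42*(-3 - 32) - 39 = -42*(-35) - 39 = 1470 - 39 = 1431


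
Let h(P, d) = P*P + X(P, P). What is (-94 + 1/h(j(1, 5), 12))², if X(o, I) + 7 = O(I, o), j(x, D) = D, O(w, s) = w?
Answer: 4669921/529 ≈ 8827.8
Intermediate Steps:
X(o, I) = -7 + I
h(P, d) = -7 + P + P² (h(P, d) = P*P + (-7 + P) = P² + (-7 + P) = -7 + P + P²)
(-94 + 1/h(j(1, 5), 12))² = (-94 + 1/(-7 + 5 + 5²))² = (-94 + 1/(-7 + 5 + 25))² = (-94 + 1/23)² = (-2161/23)² = 4669921/529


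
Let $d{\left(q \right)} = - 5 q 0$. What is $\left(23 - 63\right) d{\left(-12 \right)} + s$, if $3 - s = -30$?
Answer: $33$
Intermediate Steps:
$s = 33$ ($s = 3 - -30 = 3 + 30 = 33$)
$d{\left(q \right)} = 0$
$\left(23 - 63\right) d{\left(-12 \right)} + s = \left(23 - 63\right) 0 + 33 = \left(-40\right) 0 + 33 = 0 + 33 = 33$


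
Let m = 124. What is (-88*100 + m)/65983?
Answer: -8676/65983 ≈ -0.13149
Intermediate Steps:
(-88*100 + m)/65983 = (-88*100 + 124)/65983 = (-8800 + 124)*(1/65983) = -8676*1/65983 = -8676/65983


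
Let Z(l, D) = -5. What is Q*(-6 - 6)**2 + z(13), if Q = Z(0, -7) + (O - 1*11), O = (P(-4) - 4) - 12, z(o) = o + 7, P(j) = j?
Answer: -5164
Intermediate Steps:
z(o) = 7 + o
O = -20 (O = (-4 - 4) - 12 = -8 - 12 = -20)
Q = -36 (Q = -5 + (-20 - 1*11) = -5 + (-20 - 11) = -5 - 31 = -36)
Q*(-6 - 6)**2 + z(13) = -36*(-6 - 6)**2 + (7 + 13) = -36*(-12)**2 + 20 = -36*144 + 20 = -5184 + 20 = -5164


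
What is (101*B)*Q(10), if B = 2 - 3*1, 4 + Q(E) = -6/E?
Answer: 2323/5 ≈ 464.60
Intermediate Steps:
Q(E) = -4 - 6/E
B = -1 (B = 2 - 3 = -1)
(101*B)*Q(10) = (101*(-1))*(-4 - 6/10) = -101*(-4 - 6*⅒) = -101*(-4 - ⅗) = -101*(-23/5) = 2323/5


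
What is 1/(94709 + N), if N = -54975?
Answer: 1/39734 ≈ 2.5167e-5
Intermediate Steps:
1/(94709 + N) = 1/(94709 - 54975) = 1/39734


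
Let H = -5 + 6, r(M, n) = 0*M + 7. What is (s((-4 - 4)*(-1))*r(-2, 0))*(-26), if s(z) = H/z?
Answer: -91/4 ≈ -22.750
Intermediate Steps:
r(M, n) = 7 (r(M, n) = 0 + 7 = 7)
H = 1
s(z) = 1/z
(s((-4 - 4)*(-1))*r(-2, 0))*(-26) = (7/((-4 - 4)*(-1)))*(-26) = (7/(-8*(-1)))*(-26) = (7/8)*(-26) = -91/4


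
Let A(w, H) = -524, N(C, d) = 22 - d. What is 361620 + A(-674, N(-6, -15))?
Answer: 361096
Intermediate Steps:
361620 + A(-674, N(-6, -15)) = 361620 - 524 = 361096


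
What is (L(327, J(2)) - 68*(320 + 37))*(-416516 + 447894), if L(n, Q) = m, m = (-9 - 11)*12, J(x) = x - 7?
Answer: -769263048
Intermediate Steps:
J(x) = -7 + x
m = -240 (m = -20*12 = -240)
L(n, Q) = -240
(L(327, J(2)) - 68*(320 + 37))*(-416516 + 447894) = (-240 - 68*(320 + 37))*(-416516 + 447894) = (-240 - 68*357)*31378 = (-240 - 24276)*31378 = -24516*31378 = -769263048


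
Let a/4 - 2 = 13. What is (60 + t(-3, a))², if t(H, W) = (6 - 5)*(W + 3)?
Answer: 15129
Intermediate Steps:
a = 60 (a = 8 + 4*13 = 8 + 52 = 60)
t(H, W) = 3 + W (t(H, W) = 1*(3 + W) = 3 + W)
(60 + t(-3, a))² = (60 + (3 + 60))² = (60 + 63)² = 123² = 15129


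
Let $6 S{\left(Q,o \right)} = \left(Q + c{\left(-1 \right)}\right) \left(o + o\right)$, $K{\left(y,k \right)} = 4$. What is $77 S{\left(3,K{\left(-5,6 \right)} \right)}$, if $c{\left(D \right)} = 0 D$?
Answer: $308$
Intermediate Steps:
$c{\left(D \right)} = 0$
$S{\left(Q,o \right)} = \frac{Q o}{3}$ ($S{\left(Q,o \right)} = \frac{\left(Q + 0\right) \left(o + o\right)}{6} = \frac{Q 2 o}{6} = \frac{2 Q o}{6} = \frac{Q o}{3}$)
$77 S{\left(3,K{\left(-5,6 \right)} \right)} = 77 \cdot \frac{1}{3} \cdot 3 \cdot 4 = 77 \cdot 4 = 308$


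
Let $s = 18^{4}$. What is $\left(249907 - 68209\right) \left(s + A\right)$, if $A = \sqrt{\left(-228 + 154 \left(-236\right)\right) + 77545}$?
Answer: $19073929248 + 181698 \sqrt{40973} \approx 1.9111 \cdot 10^{10}$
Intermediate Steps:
$s = 104976$
$A = \sqrt{40973}$ ($A = \sqrt{\left(-228 - 36344\right) + 77545} = \sqrt{-36572 + 77545} = \sqrt{40973} \approx 202.42$)
$\left(249907 - 68209\right) \left(s + A\right) = \left(249907 - 68209\right) \left(104976 + \sqrt{40973}\right) = 181698 \left(104976 + \sqrt{40973}\right) = 19073929248 + 181698 \sqrt{40973}$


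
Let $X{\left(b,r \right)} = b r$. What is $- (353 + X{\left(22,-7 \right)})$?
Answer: $-199$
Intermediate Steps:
$- (353 + X{\left(22,-7 \right)}) = - (353 + 22 \left(-7\right)) = - (353 - 154) = \left(-1\right) 199 = -199$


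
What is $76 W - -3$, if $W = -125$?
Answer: $-9497$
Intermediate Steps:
$76 W - -3 = 76 \left(-125\right) - -3 = -9500 + \left(-6 + 9\right) = -9500 + 3 = -9497$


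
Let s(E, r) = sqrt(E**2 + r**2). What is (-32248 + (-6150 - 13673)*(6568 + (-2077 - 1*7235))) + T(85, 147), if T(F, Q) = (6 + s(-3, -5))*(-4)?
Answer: 54362040 - 4*sqrt(34) ≈ 5.4362e+7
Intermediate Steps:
T(F, Q) = -24 - 4*sqrt(34) (T(F, Q) = (6 + sqrt((-3)**2 + (-5)**2))*(-4) = (6 + sqrt(9 + 25))*(-4) = (6 + sqrt(34))*(-4) = -24 - 4*sqrt(34))
(-32248 + (-6150 - 13673)*(6568 + (-2077 - 1*7235))) + T(85, 147) = (-32248 + (-6150 - 13673)*(6568 + (-2077 - 1*7235))) + (-24 - 4*sqrt(34)) = (-32248 - 19823*(6568 + (-2077 - 7235))) + (-24 - 4*sqrt(34)) = (-32248 - 19823*(6568 - 9312)) + (-24 - 4*sqrt(34)) = (-32248 - 19823*(-2744)) + (-24 - 4*sqrt(34)) = (-32248 + 54394312) + (-24 - 4*sqrt(34)) = 54362064 + (-24 - 4*sqrt(34)) = 54362040 - 4*sqrt(34)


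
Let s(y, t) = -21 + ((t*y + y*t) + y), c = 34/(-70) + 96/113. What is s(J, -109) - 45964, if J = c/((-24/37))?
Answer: -621906067/13560 ≈ -45863.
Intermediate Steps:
c = 1439/3955 (c = 34*(-1/70) + 96*(1/113) = -17/35 + 96/113 = 1439/3955 ≈ 0.36384)
J = -53243/94920 (J = 1439/(3955*((-24/37))) = 1439/(3955*((-24*1/37))) = 1439/(3955*(-24/37)) = (1439/3955)*(-37/24) = -53243/94920 ≈ -0.56092)
s(y, t) = -21 + y + 2*t*y (s(y, t) = -21 + ((t*y + t*y) + y) = -21 + (2*t*y + y) = -21 + (y + 2*t*y) = -21 + y + 2*t*y)
s(J, -109) - 45964 = (-21 - 53243/94920 + 2*(-109)*(-53243/94920)) - 45964 = (-21 - 53243/94920 + 5803487/47460) - 45964 = 1365773/13560 - 45964 = -621906067/13560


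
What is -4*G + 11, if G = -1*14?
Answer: 67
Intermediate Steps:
G = -14
-4*G + 11 = -4*(-14) + 11 = 56 + 11 = 67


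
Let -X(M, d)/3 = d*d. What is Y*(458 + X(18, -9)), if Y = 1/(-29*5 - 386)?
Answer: -215/531 ≈ -0.40490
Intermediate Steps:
X(M, d) = -3*d**2 (X(M, d) = -3*d*d = -3*d**2)
Y = -1/531 (Y = 1/(-145 - 386) = 1/(-531) = -1/531 ≈ -0.0018832)
Y*(458 + X(18, -9)) = -(458 - 3*(-9)**2)/531 = -(458 - 3*81)/531 = -(458 - 243)/531 = -1/531*215 = -215/531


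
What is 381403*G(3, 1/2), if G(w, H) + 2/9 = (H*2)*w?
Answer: 9535075/9 ≈ 1.0595e+6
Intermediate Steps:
G(w, H) = -2/9 + 2*H*w (G(w, H) = -2/9 + (H*2)*w = -2/9 + (2*H)*w = -2/9 + 2*H*w)
381403*G(3, 1/2) = 381403*(-2/9 + 2*3/2) = 381403*(-2/9 + 2*(½)*3) = 381403*(-2/9 + 3) = 381403*(25/9) = 9535075/9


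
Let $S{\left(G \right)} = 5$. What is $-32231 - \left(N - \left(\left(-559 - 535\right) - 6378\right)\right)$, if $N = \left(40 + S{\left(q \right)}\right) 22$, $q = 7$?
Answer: $-40693$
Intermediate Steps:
$N = 990$ ($N = \left(40 + 5\right) 22 = 45 \cdot 22 = 990$)
$-32231 - \left(N - \left(\left(-559 - 535\right) - 6378\right)\right) = -32231 - \left(990 - \left(\left(-559 - 535\right) - 6378\right)\right) = -32231 - \left(990 - \left(-1094 - 6378\right)\right) = -32231 - \left(990 - -7472\right) = -32231 - \left(990 + 7472\right) = -32231 - 8462 = -40693$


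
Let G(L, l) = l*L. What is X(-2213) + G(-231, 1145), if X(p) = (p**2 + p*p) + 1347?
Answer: 9531590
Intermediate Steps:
X(p) = 1347 + 2*p**2 (X(p) = (p**2 + p**2) + 1347 = 2*p**2 + 1347 = 1347 + 2*p**2)
G(L, l) = L*l
X(-2213) + G(-231, 1145) = (1347 + 2*(-2213)**2) - 231*1145 = (1347 + 2*4897369) - 264495 = (1347 + 9794738) - 264495 = 9796085 - 264495 = 9531590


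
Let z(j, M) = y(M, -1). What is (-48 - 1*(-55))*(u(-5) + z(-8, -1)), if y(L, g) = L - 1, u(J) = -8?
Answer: -70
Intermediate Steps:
y(L, g) = -1 + L
z(j, M) = -1 + M
(-48 - 1*(-55))*(u(-5) + z(-8, -1)) = (-48 - 1*(-55))*(-8 + (-1 - 1)) = (-48 + 55)*(-8 - 2) = 7*(-10) = -70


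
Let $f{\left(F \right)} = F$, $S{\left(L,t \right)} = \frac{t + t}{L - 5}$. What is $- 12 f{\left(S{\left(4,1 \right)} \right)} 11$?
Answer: $264$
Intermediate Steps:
$S{\left(L,t \right)} = \frac{2 t}{-5 + L}$
$- 12 f{\left(S{\left(4,1 \right)} \right)} 11 = - 12 \cdot 2 \cdot 1 \frac{1}{-5 + 4} \cdot 11 = - 12 \cdot 2 \cdot 1 \frac{1}{-1} \cdot 11 = - 12 \cdot 2 \cdot 1 \left(-1\right) 11 = \left(-12\right) \left(-2\right) 11 = 24 \cdot 11 = 264$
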